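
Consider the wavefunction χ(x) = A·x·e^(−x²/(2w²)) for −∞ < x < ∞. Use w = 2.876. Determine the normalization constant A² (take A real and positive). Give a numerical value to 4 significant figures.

A^2 ≈ 0.04743

The normalization condition is ∫|χ|² dx = 1 from −∞ to ∞.
Carrying out the integral gives A² · √(π)·w^3/2.
So A² = (√(π)·w^3/2)^(−1).
With w = 2.876: A² = 0.047434 and A = 0.21779.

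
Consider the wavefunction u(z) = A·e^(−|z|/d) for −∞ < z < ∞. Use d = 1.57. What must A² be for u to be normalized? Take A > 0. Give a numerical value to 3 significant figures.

We need A² ∫|f|² dz = 1, taking the integral from −∞ to ∞.
Recall ∫₀^∞ z^m e^(−z/β) dz = m!·β^(m+1), with u = A·e^(−|z|/d), the integral evaluates to A²·[d].
So A² = (d)^(−1).
With d = 1.57: A² = 0.6369 and A = 0.7981.

A^2 ≈ 0.637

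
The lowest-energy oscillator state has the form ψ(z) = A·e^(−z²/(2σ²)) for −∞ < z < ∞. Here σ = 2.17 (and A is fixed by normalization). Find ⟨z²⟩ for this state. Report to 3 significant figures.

⟨z^2⟩ ≈ 2.35

⟨z²⟩ = ∫ z^2 |ψ|² dz over the full domain.
Differentiating ∫e^(−αz²) dz = √(π/α) under α to get the higher moments, evaluating both integrals, ⟨z²⟩ = σ^2/2.
Putting σ = 2.17 gives 2.354.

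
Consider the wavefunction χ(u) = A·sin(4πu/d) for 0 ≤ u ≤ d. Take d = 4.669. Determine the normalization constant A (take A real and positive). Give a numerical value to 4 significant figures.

Require ∫ |χ|² du = 1 over the whole domain.
Using sin²θ = (1 − cos 2θ)/2, carrying out the integral gives A² · d/2.
Setting this equal to 1 gives A² = 1/(d/2).
Substituting d = 4.669 gives A² = 0.42836, so A = 0.65449.

A ≈ 0.6545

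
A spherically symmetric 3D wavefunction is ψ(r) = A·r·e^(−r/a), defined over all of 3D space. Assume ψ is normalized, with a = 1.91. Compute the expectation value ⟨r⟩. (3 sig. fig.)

⟨r⟩ ≈ 4.78

⟨r⟩ = ∫ r |ψ|² 4πr² dr over the full domain.
Evaluating both integrals, ⟨r⟩ = 5·a/2.
With a = 1.91, ⟨r⟩ = 4.775.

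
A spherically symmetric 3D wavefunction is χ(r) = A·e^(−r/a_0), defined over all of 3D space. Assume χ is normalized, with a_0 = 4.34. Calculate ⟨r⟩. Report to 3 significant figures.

⟨r⟩ ≈ 6.51

By definition ⟨r⟩ = ∫ r |χ(r)|² 4πr² dr.
With ∫₀^∞ r^3 e^(−αr) dr = 3!/α^4, since the A² factors cancel between numerator and denominator, ⟨r⟩ = 3·a_0/2.
Putting a_0 = 4.34 gives 6.510.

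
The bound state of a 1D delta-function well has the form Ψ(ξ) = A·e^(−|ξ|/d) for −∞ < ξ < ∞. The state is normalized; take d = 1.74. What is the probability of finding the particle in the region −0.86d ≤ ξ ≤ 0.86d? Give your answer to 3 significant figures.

P = ∫_{−0.86d}^{0.86d} |Ψ(ξ)|² dξ.
With A² fixed by ∫|Ψ|² = 1, i.e. A² = (d)^(−1), substitute and integrate.
Both integrals are even about ξ = 0, so only the ξ ≥ 0 halves are needed (the factors of 2 cancel). In terms of u = ξ/d (A² and the length scale cancel between numerator and denominator), P = [∫_{0}^{0.86} e^(-2·u) du] / [∫_{0}^{∞} e^(-2·u) du].
An antiderivative of e^(-2·u) is -e^(-2·u)/2; evaluating from 0 to 0.86 gives 1/2 - e^(-43/25)/2, while the full integral is 1/2.
Taking the ratio, P = 0.8209.

P ≈ 0.821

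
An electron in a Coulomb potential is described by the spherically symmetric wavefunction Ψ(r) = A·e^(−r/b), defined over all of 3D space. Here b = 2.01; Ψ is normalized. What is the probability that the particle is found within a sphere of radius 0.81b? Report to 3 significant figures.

P = ∫ |Ψ|² 4πr² dr over r ≤ 0.81b.
The full normalization integral is A²·[π·b^3] = 1, fixing A².
In terms of u = r/b (A², 4π and the length scale all cancel between numerator and denominator), P = [∫_{0}^{0.81} u^2·e^(-2·u) du] / [∫_{0}^{∞} u^2·e^(-2·u) du].
Using ∫ u^2·e^(-2·u) du = -(2·u^2 + 2·u + 1)·e^(-2·u)/4, the numerator is ≈ 0.055456 and the denominator is 1/4.
Taking the ratio yields P = 0.2218.

P ≈ 0.222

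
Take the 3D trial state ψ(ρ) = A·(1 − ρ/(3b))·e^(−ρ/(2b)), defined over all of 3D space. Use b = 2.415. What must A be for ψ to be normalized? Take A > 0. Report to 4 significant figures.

A ≈ 0.09206

Require ∫ |ψ|² 4πρ² dρ = 1 over the whole domain.
In 3D with spherical symmetry the volume element is 4πρ² dρ.
With ∫₀^∞ ρ^4 e^(−αρ) dρ = 4!/α^5, the integral (without the A² prefactor) comes out to 8·π·b^3/3.
Hence A² = 1/[8·π·b^3/3].
Plugging in b = 2.415 yields A = 0.092059.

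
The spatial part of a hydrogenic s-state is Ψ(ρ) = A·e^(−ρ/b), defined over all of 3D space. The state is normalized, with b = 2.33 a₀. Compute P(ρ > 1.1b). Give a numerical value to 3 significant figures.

P ≈ 0.623

With dV = 4πρ²dρ, the probability is ∫|Ψ|² dV over ρ > 1.1b.
The full normalization integral is A²·[π·b^3] = 1, fixing A².
Let u = ρ/b; then A², 4π and the length scale all cancel, so P = ∫_{1.1}^{∞} u^2·e^(-2·u) du ÷ ∫_{0}^{∞} u^2·e^(-2·u) du.
With ∫ u^2·e^(-2·u) du = -(2·u^2 + 2·u + 1)·e^(-2·u)/4 + C, the region integral is 281·e^(-11/5)/200 and the full one is 1/4.
The region integral divided by the full integral gives P = 0.6227.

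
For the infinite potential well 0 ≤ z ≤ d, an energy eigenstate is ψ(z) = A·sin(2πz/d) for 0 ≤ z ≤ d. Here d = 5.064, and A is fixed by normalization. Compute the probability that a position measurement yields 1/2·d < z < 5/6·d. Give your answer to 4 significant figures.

P ≈ 0.4022

The probability is P = ∫ |ψ|² dz over [1/2·d, 5/6·d].
With A² fixed by ∫|ψ|² = 1, i.e. A² = (d/2)^(−1), substitute and integrate.
Substituting u = z/d, A² and the length scale cancel in the ratio: P = ∫_{1/2}^{5/6} sin(2·π·u)^2 du / ∫_{0}^{1} sin(2·π·u)^2 du.
Using ∫ sin(2·π·u)^2 du = u/2 - sin(4·π·u)/(8·π), the numerator is √(3)/(16·π) + 1/6 and the denominator is 1/2.
Taking the ratio, P = (√(3)/8 + π/3)/π.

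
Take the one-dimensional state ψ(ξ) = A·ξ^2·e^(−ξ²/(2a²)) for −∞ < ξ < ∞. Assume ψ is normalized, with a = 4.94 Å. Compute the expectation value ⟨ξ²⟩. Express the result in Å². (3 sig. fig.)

The expectation value is the |ψ|²-weighted average of ξ^2: ∫ ξ^2|ψ|² dξ.
The ratio of the moment integral to the normalization integral gives ⟨ξ²⟩ = 5·a^2/2.
With a = 4.94, ⟨ξ^2⟩ = 61.01.

⟨ξ^2⟩ ≈ 61.0 Å^2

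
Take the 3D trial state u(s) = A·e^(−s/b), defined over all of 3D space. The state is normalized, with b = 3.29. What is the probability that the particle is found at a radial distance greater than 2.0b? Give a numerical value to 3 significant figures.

P ≈ 0.238

P = ∫ |u|² 4πs² ds over s > 2.0b.
Normalization gives A² = 1/(π·b^3).
In terms of t = s/b (A², 4π and the length scale all cancel between numerator and denominator), P = [∫_{2.0}^{∞} t^2·e^(-2·t) dt] / [∫_{0}^{∞} t^2·e^(-2·t) dt].
With ∫ t^2·e^(-2·t) dt = -(2·t^2 + 2·t + 1)·e^(-2·t)/4 + C, the region integral is 13·e^(-4)/4 and the full one is 1/4.
Taking the ratio yields P = 0.2381.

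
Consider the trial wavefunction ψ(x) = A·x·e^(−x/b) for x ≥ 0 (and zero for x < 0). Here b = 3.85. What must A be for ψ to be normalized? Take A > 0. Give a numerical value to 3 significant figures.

A ≈ 0.265

Require ∫ |ψ|² dx = 1 over the whole domain.
Recall ∫₀^∞ x^m e^(−x/β) dx = m!·β^(m+1), ∫|ψ|² dx = A²·(b^3/4).
Hence A² = 1/[b^3/4].
Plugging in b = 3.85 yields A = 0.2648.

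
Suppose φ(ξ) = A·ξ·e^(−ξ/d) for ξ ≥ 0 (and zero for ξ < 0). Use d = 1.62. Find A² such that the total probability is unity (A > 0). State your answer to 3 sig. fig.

A^2 ≈ 0.941

We need A² ∫|f|² dξ = 1, taking the integral from 0 to ∞.
With φ = A·ξ·e^(−ξ/d), the integral evaluates to A²·[d^3/4].
So A² = (d^3/4)^(−1).
With d = 1.62: A² = 0.9408 and A = 0.9700.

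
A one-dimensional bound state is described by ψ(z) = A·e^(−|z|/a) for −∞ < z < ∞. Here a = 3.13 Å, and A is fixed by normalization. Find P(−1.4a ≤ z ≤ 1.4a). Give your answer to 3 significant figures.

P ≈ 0.939

|ψ|² is the probability density, so P = ∫_{−1.4a}^{1.4a} |ψ|² dz.
Since A² = 1/(a), this is the region integral divided by the full normalization integral.
Both integrals are even about z = 0, so only the z ≥ 0 halves are needed (the factors of 2 cancel). Substituting u = z/a, A² and the length scale cancel in the ratio: P = ∫_{0}^{1.4} e^(-2·u) du / ∫_{0}^{∞} e^(-2·u) du.
With ∫ e^(-2·u) du = -e^(-2·u)/2 + C, the region integral is 1/2 - e^(-14/5)/2 and the full one is 1/2.
This works out to P = 0.9392.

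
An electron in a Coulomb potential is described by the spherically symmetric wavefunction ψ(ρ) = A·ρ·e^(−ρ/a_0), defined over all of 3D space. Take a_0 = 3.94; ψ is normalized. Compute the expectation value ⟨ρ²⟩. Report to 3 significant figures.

By definition ⟨ρ²⟩ = ∫ ρ^2 |ψ(ρ)|² 4πρ² dρ.
Since the A² factors cancel between numerator and denominator, ⟨ρ²⟩ = 15·a_0^2/2.
With a_0 = 3.94, ⟨ρ^2⟩ = 116.4.

⟨ρ^2⟩ ≈ 116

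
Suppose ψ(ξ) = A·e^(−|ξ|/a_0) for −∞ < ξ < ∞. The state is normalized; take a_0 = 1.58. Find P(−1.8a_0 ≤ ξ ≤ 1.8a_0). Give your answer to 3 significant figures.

P ≈ 0.973

The probability is P = ∫ |ψ|² dξ over [−1.8a_0, 1.8a_0].
The normalization integral ∫|ψ|²dξ over the whole domain equals a_0·A², and A² cancels in the ratio.
Both integrals are even about ξ = 0, so only the ξ ≥ 0 halves are needed (the factors of 2 cancel). Substituting u = ξ/a_0, A² and the length scale cancel in the ratio: P = ∫_{0}^{1.8} e^(-2·u) du / ∫_{0}^{∞} e^(-2·u) du.
An antiderivative of e^(-2·u) is -e^(-2·u)/2; evaluating from 0 to 1.8 gives 1/2 - e^(-18/5)/2, while the full integral is 1/2.
The result is P = 0.9727.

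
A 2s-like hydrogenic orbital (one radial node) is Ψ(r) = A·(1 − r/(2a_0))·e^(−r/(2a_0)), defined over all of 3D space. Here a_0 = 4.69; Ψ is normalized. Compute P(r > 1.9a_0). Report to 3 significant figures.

With dV = 4πr²dr, the probability is ∫|Ψ|² dV over r > 1.9a_0.
Normalization gives A² = 1/(8·π·a_0^3).
In terms of u = r/a_0 (A², 4π and the length scale all cancel between numerator and denominator), P = [∫_{1.9}^{∞} u^2·(1 - u/2)^2·e^(-u) du] / [∫_{0}^{∞} u^2·(1 - u/2)^2·e^(-u) du].
Using ∫ u^2·(1 - u/2)^2·e^(-u) du = -(u^4/4 + u^2 + 2·u + 2)·e^(-u), the numerator is ≈ 1.8947 and the denominator is 2.
The region integral divided by the full integral gives P = 0.9474.

P ≈ 0.947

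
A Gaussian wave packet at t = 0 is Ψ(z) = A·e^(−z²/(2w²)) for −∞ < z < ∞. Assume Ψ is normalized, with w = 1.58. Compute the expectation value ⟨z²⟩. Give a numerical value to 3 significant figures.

⟨z²⟩ = ∫ z^2 |Ψ|² dz over the full domain.
Using the Gaussian integral ∫_{−∞}^{∞} e^(−αz²) dz = √(π/α), the ratio of the moment integral to the normalization integral gives ⟨z²⟩ = w^2/2.
Putting w = 1.58 gives 1.248.

⟨z^2⟩ ≈ 1.25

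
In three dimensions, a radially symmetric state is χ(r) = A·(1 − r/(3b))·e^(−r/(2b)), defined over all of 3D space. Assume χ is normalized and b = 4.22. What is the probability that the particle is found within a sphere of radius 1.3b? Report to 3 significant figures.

Integrate the radial probability density 4πr²|χ|² over r ≤ 1.3b.
Normalization gives A² = 1/(8·π·b^3/3).
Let u = r/b; then A², 4π and the length scale all cancel, so P = ∫_{0}^{1.3} u^2·(1 - u/3)^2·e^(-u) du ÷ ∫_{0}^{∞} u^2·(1 - u/3)^2·e^(-u) du.
Using ∫ u^2·(1 - u/3)^2·e^(-u) du = (-u^4 + 2·u^3 - 3·u^2 - 6·u - 6)·e^(-u)/9, the numerator is ≈ 0.14183 and the denominator is 2/3.
The region integral divided by the full integral gives P = 0.2127.

P ≈ 0.213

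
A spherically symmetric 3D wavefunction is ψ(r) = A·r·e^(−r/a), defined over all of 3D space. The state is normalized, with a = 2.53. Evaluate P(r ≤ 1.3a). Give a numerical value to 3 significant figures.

With dV = 4πr²dr, the probability is ∫|ψ|² dV over r ≤ 1.3a.
The full normalization integral is A²·[3·π·a^5] = 1, fixing A².
Substituting u = r/a, A², 4π and the length scale all cancel in the ratio: P = ∫_{0}^{1.3} u^4·e^(-2·u) du / ∫_{0}^{∞} u^4·e^(-2·u) du.
Using ∫ u^4·e^(-2·u) du = -(u^4/2 + u^3 + 3·u^2/2 + 3·u/2 + 3/4)·e^(-2·u), the numerator is ≈ 0.091932 and the denominator is 3/4.
The region integral divided by the full integral gives P = 0.1226.

P ≈ 0.123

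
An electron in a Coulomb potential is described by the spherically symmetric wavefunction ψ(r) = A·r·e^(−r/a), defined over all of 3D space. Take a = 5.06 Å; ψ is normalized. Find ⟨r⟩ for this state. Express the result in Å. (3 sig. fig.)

⟨r⟩ ≈ 12.7 Å

By definition ⟨r⟩ = ∫ r |ψ(r)|² 4πr² dr.
With ∫₀^∞ r^5 e^(−αr) dr = 5!/α^6, since the A² factors cancel between numerator and denominator, ⟨r⟩ = 5·a/2.
With a = 5.06, ⟨r⟩ = 12.65.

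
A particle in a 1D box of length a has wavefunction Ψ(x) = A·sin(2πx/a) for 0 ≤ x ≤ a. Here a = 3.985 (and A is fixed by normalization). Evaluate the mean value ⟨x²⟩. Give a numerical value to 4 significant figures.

⟨x^2⟩ ≈ 5.092

⟨x²⟩ = ∫ x^2 |Ψ|² dx over the full domain.
Since the A² factors cancel between numerator and denominator, ⟨x²⟩ = -a^2/(8·π^2) + a^2/3.
With a = 3.985, ⟨x^2⟩ = 5.0923.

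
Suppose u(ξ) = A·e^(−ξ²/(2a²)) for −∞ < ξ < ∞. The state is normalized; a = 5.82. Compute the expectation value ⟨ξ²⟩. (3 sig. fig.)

⟨ξ^2⟩ ≈ 16.9

The expectation value is the |u|²-weighted average of ξ^2: ∫ ξ^2|u|² dξ.
With ∫_{−∞}^{∞} ξ^(2m) e^(−αξ²) dξ = (2m−1)!!·√π / (2^m α^(m+1/2)), since the A² factors cancel between numerator and denominator, ⟨ξ²⟩ = a^2/2.
With a = 5.82, ⟨ξ^2⟩ = 16.94.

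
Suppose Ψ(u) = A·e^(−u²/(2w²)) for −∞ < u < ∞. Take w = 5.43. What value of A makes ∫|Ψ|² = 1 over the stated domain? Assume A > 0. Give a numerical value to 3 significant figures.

A ≈ 0.322

Require ∫ |Ψ|² du = 1 over the whole domain.
∫|Ψ|² du = A²·(√(π)·w).
So A² = (√(π)·w)^(−1).
Plugging in w = 5.43 yields A = 0.3223.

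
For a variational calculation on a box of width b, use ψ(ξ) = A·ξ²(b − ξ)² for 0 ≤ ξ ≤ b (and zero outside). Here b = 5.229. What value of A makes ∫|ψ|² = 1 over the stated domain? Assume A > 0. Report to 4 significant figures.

A ≈ 0.01468

The normalization condition is ∫|ψ|² dξ = 1 from 0 to b.
The integral (without the A² prefactor) comes out to b^9/630.
Hence A² = 1/[b^9/630].
With b = 5.229: A² = 0.00021556 and A = 0.014682.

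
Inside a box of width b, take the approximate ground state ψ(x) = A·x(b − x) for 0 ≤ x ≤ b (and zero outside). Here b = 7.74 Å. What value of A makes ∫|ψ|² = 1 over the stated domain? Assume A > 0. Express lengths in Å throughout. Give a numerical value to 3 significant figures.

A ≈ 0.0329 Å^(-5/2)

We need A² ∫|f|² dx = 1, taking the integral from 0 to b.
Expanding the polynomial and integrating term by term, the integral (without the A² prefactor) comes out to b^5/30.
Setting this equal to 1 gives A² = 1/(b^5/30).
Plugging in b = 7.74 yields A = 0.03286.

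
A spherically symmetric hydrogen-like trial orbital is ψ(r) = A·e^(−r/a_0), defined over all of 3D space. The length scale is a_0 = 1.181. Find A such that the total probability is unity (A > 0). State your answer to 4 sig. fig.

A ≈ 0.4396

We need A² ∫|f|² 4πr² dr = 1, taking the integral from 0 to ∞.
In 3D with spherical symmetry the volume element is 4πr² dr.
With ψ = A·e^(−r/a_0), the integral evaluates to A²·[π·a_0^3].
So A² = (π·a_0^3)^(−1).
With a_0 = 1.181: A² = 0.19324 and A = 0.43959.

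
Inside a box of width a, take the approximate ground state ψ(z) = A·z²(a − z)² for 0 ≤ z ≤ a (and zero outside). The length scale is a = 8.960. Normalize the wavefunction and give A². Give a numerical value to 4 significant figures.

The normalization condition is ∫|ψ|² dz = 1 from 0 to a.
Expanding the polynomial and integrating term by term, ∫|ψ|² dz = A²·(a^9/630).
So A² = (a^9/630)^(−1).
Substituting a = 8.960 gives A² = 0.0000016927, so A = 0.0013010.

A^2 ≈ 0.000001693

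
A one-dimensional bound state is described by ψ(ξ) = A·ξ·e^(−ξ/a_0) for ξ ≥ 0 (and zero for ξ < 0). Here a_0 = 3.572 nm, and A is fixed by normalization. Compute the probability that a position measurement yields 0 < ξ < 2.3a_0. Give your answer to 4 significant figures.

The probability is P = ∫ |ψ|² dξ over [0, 2.3a_0].
With A² fixed by ∫|ψ|² = 1, i.e. A² = (a_0^3/4)^(−1), substitute and integrate.
Substituting u = ξ/a_0, A² and the length scale cancel in the ratio: P = ∫_{0}^{2.3} u^2·e^(-2·u) du / ∫_{0}^{∞} u^2·e^(-2·u) du.
An antiderivative of u^2·e^(-2·u) is -(2·u^2 + 2·u + 1)·e^(-2·u)/4; evaluating from 0 to 2.3 gives 1/4 - 809·e^(-23/5)/200, while the full integral is 1/4.
This works out to P = 0.83736.

P ≈ 0.8374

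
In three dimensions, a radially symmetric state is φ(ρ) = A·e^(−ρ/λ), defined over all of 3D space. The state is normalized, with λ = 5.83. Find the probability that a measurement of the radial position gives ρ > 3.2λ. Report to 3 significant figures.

P ≈ 0.0463

Integrate the radial probability density 4πρ²|φ|² over ρ > 3.2λ.
A² is fixed by ∫₀^∞ 4πρ²|φ|² dρ = 1, i.e. A² = (π·λ^3)^(−1).
Substituting u = ρ/λ, A², 4π and the length scale all cancel in the ratio: P = ∫_{3.2}^{∞} u^2·e^(-2·u) du / ∫_{0}^{∞} u^2·e^(-2·u) du.
An antiderivative of u^2·e^(-2·u) is -(2·u^2 + 2·u + 1)·e^(-2·u)/4; evaluating from 3.2 to ∞ gives 697·e^(-32/5)/100, while the full integral is 1/4.
The region integral divided by the full integral gives P = 0.04632.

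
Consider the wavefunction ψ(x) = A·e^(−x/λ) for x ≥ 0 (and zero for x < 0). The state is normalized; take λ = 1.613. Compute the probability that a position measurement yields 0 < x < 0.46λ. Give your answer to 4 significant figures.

The probability is P = ∫ |ψ|² dx over [0, 0.46λ].
The normalization integral ∫|ψ|²dx over the whole domain equals λ/2·A², and A² cancels in the ratio.
In terms of u = x/λ (A² and the length scale cancel between numerator and denominator), P = [∫_{0}^{0.46} e^(-2·u) du] / [∫_{0}^{∞} e^(-2·u) du].
With ∫ e^(-2·u) du = -e^(-2·u)/2 + C, the region integral is 1/2 - e^(-23/25)/2 and the full one is 1/2.
Taking the ratio, P = 0.60148.

P ≈ 0.6015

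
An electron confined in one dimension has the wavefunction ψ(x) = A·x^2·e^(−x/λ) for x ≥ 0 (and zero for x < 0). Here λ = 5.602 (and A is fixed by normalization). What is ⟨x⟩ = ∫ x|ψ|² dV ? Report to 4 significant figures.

The expectation value is the |ψ|²-weighted average of x: ∫ x|ψ|² dx.
The ratio of the moment integral to the normalization integral gives ⟨x⟩ = 5·λ/2.
Putting λ = 5.602 gives 14.005.

⟨x⟩ ≈ 14.01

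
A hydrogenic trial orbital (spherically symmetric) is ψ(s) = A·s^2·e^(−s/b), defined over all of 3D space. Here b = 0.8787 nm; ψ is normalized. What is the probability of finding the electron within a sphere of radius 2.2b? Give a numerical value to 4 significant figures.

P ≈ 0.1564

P = ∫ |ψ|² 4πs² ds over s ≤ 2.2b.
A² is fixed by ∫₀^∞ 4πs²|ψ|² ds = 1, i.e. A² = (45·π·b^7/2)^(−1).
In terms of u = s/b (A², 4π and the length scale all cancel between numerator and denominator), P = [∫_{0}^{2.2} u^6·e^(-2·u) du] / [∫_{0}^{∞} u^6·e^(-2·u) du].
Using ∫ u^6·e^(-2·u) du = -(4·u^6 + 12·u^5 + 30·u^4 + 60·u^3 + 90·u^2 + 90·u + 45)·e^(-2·u)/8, the numerator is ≈ 0.879496 and the denominator is 45/8.
The region integral divided by the full integral gives P = 0.15635.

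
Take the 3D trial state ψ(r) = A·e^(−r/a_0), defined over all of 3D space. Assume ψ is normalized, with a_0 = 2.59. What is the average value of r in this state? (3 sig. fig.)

⟨r⟩ ≈ 3.89

By definition ⟨r⟩ = ∫ r |ψ(r)|² 4πr² dr.
The ratio of the moment integral to the normalization integral gives ⟨r⟩ = 3·a_0/2.
Putting a_0 = 2.59 gives 3.885.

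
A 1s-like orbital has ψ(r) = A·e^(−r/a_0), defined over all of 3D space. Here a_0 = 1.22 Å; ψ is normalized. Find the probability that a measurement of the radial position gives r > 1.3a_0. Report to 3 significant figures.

P ≈ 0.518

With dV = 4πr²dr, the probability is ∫|ψ|² dV over r > 1.3a_0.
Normalization gives A² = 1/(π·a_0^3).
In terms of u = r/a_0 (A², 4π and the length scale all cancel between numerator and denominator), P = [∫_{1.3}^{∞} u^2·e^(-2·u) du] / [∫_{0}^{∞} u^2·e^(-2·u) du].
Using ∫ u^2·e^(-2·u) du = -(2·u^2 + 2·u + 1)·e^(-2·u)/4, the numerator is 349·e^(-13/5)/200 and the denominator is 1/4.
This evaluates to P = 0.5184.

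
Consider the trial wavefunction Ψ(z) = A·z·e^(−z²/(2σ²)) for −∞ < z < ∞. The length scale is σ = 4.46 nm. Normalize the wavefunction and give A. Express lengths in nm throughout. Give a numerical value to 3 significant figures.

A ≈ 0.113 nm^(-3/2)

Normalization requires ∫|Ψ|² dz = 1, integrated from −∞ to ∞.
∫|Ψ|² dz = A²·(√(π)·σ^3/2).
Setting this equal to 1 gives A² = 1/(√(π)·σ^3/2).
Plugging in σ = 4.46 yields A = 0.1128.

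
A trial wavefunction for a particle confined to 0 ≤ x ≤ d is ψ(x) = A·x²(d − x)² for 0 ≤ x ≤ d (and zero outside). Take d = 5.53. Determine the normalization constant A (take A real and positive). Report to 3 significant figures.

We need A² ∫|f|² dx = 1, taking the integral from 0 to d.
With ψ = A·x²(d − x)², the integral evaluates to A²·[d^9/630].
So A² = (d^9/630)^(−1).
Substituting d = 5.53 gives A² = 0.0001303, so A = 0.01141.

A ≈ 0.0114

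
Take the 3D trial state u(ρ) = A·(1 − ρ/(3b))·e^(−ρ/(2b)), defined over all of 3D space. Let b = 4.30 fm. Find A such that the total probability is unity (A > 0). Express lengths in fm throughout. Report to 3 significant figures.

A ≈ 0.0387 fm^(-3/2)

We need A² ∫|f|² 4πρ² dρ = 1, taking the integral from 0 to ∞.
∫|u|² 4πρ² dρ = A²·(8·π·b^3/3).
Setting this equal to 1 gives A² = 1/(8·π·b^3/3).
Substituting b = 4.30 gives A² = 0.001501, so A = 0.03875.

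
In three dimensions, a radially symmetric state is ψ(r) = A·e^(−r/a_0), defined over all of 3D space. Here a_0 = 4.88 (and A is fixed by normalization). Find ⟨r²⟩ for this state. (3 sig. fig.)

⟨r²⟩ = ∫ r^2 |ψ|² 4πr² dr over the full domain.
Since the A² factors cancel between numerator and denominator, ⟨r²⟩ = 3·a_0^2.
With a_0 = 4.88, ⟨r^2⟩ = 71.44.

⟨r^2⟩ ≈ 71.4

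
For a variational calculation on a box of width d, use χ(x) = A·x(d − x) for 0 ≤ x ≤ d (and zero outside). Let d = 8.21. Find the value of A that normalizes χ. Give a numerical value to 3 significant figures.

Require ∫ |χ|² dx = 1 over the whole domain.
∫|χ|² dx = A²·(d^5/30).
With d = 8.21: A² = 0.0008043 and A = 0.02836.

A ≈ 0.0284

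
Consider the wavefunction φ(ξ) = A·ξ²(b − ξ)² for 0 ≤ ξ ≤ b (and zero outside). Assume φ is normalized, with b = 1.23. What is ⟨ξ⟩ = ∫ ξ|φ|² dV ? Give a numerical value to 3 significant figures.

⟨ξ⟩ = ∫ ξ |φ|² dξ over the full domain.
Since the A² factors cancel between numerator and denominator, ⟨ξ⟩ = b/2.
Putting b = 1.23 gives 0.6150.

⟨ξ⟩ ≈ 0.615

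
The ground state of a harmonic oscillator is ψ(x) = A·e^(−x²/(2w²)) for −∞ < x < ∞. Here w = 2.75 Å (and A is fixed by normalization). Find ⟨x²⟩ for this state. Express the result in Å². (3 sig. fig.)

The expectation value is the |ψ|²-weighted average of x^2: ∫ x^2|ψ|² dx.
Since the A² factors cancel between numerator and denominator, ⟨x²⟩ = w^2/2.
Putting w = 2.75 gives 3.781.

⟨x^2⟩ ≈ 3.78 Å^2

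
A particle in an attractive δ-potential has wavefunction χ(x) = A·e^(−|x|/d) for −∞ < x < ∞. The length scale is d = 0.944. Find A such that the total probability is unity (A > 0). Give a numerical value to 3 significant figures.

Normalization requires ∫|χ|² dx = 1, integrated from −∞ to ∞.
Carrying out the integral gives A² · d.
Hence A² = 1/[d].
With d = 0.944: A² = 1.059 and A = 1.029.

A ≈ 1.03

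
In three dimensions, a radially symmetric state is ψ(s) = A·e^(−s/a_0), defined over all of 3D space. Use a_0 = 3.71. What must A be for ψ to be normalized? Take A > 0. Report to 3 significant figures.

A ≈ 0.0790

The normalization condition is ∫|ψ|² 4πs² ds = 1 from 0 to ∞.
In 3D with spherical symmetry the volume element is 4πs² ds.
Using ∫₀^∞ sⁿ e^(−αs) ds = n!/αⁿ⁺¹, ∫|ψ|² 4πs² ds = A²·(π·a_0^3).
Plugging in a_0 = 3.71 yields A = 0.07895.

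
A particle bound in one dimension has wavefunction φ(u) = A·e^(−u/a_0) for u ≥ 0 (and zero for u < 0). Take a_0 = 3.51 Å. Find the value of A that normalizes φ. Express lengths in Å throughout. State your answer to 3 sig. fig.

A ≈ 0.755 Å^(-1/2)

We need A² ∫|f|² du = 1, taking the integral from 0 to ∞.
With ∫₀^∞ u^0 e^(−αu) du = 0!/α^1, ∫|φ|² du = A²·(a_0/2).
Hence A² = 1/[a_0/2].
Substituting a_0 = 3.51 gives A² = 0.5698, so A = 0.7549.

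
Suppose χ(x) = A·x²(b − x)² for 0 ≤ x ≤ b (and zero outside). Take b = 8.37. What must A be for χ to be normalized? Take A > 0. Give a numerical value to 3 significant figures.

A ≈ 0.00177

The normalization condition is ∫|χ|² dx = 1 from 0 to b.
Carrying out the integral gives A² · b^9/630.
Plugging in b = 8.37 yields A = 0.001768.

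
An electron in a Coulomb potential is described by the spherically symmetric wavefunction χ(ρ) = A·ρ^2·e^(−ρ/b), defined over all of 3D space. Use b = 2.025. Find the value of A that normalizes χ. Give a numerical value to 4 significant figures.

A ≈ 0.01007

The normalization condition is ∫|χ|² 4πρ² dρ = 1 from 0 to ∞.
The angular integral contributes 4π, leaving ∫₀^∞ ρ²|χ|² dρ.
Using ∫₀^∞ ρⁿ e^(−αρ) dρ = n!/αⁿ⁺¹, ∫|χ|² 4πρ² dρ = A²·(45·π·b^7/2).
So A² = (45·π·b^7/2)^(−1).
Plugging in b = 2.025 yields A = 0.010066.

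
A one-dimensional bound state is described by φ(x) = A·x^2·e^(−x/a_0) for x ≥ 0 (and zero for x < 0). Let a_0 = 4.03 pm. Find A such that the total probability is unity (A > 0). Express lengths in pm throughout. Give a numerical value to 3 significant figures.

Normalization requires ∫|φ|² dx = 1, integrated from 0 to ∞.
Recall ∫₀^∞ x^m e^(−x/β) dx = m!·β^(m+1), the integral (without the A² prefactor) comes out to 3·a_0^5/4.
So A² = (3·a_0^5/4)^(−1).
Substituting a_0 = 4.03 gives A² = 0.001254, so A = 0.03542.

A ≈ 0.0354 pm^(-5/2)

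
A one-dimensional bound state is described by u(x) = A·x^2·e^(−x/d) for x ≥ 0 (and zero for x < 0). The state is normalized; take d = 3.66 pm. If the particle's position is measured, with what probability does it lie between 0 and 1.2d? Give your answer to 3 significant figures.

The probability is P = ∫ |u|² dx over [0, 1.2d].
The normalization integral ∫|u|²dx over the whole domain equals 3·d^5/4·A², and A² cancels in the ratio.
Substituting t = x/d, A² and the length scale cancel in the ratio: P = ∫_{0}^{1.2} t^4·e^(-2·t) dt / ∫_{0}^{∞} t^4·e^(-2·t) dt.
An antiderivative of t^4·e^(-2·t) is -(t^4/2 + t^3 + 3·t^2/2 + 3·t/2 + 3/4)·e^(-2·t); evaluating from 0 to 1.2 gives ≈ 0.071901, while the full integral is 3/4.
The result is P = 0.09587.

P ≈ 0.0959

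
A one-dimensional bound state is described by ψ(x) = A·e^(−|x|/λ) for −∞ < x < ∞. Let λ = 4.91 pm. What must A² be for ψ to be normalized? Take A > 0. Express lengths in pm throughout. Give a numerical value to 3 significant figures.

The normalization condition is ∫|ψ|² dx = 1 from −∞ to ∞.
∫|ψ|² dx = A²·(λ).
Hence A² = 1/[λ].
Plugging in λ = 4.91 yields A = 0.4513.

A^2 ≈ 0.204 pm^(-1)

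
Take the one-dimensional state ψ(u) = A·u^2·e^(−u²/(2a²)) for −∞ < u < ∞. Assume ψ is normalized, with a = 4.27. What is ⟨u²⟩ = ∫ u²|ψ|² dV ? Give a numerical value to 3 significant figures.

⟨u^2⟩ ≈ 45.6

⟨u²⟩ = ∫ u^2 |ψ|² du over the full domain.
Differentiating ∫e^(−αu²) du = √(π/α) under α to get the higher moments, since the A² factors cancel between numerator and denominator, ⟨u²⟩ = 5·a^2/2.
Putting a = 4.27 gives 45.58.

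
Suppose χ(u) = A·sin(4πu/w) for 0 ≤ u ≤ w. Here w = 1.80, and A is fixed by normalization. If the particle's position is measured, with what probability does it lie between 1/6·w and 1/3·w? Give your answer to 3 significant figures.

P = ∫_{1/6·w}^{1/3·w} |χ(u)|² du.
The normalization integral ∫|χ|²du over the whole domain equals w/2·A², and A² cancels in the ratio.
Substituting t = u/w, A² and the length scale cancel in the ratio: P = ∫_{1/6}^{1/3} sin(4·π·t)^2 dt / ∫_{0}^{1} sin(4·π·t)^2 dt.
With ∫ sin(4·π·t)^2 dt = t/2 - sin(4·π·t)·cos(4·π·t)/(8·π) + C, the region integral is -√(3)/(16·π) + 1/12 and the full one is 1/2.
Evaluating gives P = (-√(3)/8 + π/6)/π.

P ≈ 0.0978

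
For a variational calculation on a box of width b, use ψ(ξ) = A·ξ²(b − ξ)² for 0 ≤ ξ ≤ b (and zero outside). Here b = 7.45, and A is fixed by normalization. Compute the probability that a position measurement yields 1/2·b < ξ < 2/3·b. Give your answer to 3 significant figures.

P ≈ 0.355

The probability is P = ∫ |ψ|² dξ over [1/2·b, 2/3·b].
Since A² = 1/(b^9/630), this is the region integral divided by the full normalization integral.
Substituting u = ξ/b, A² and the length scale cancel in the ratio: P = ∫_{1/2}^{2/3} u^4·(1 - u)^4 du / ∫_{0}^{1} u^4·(1 - u)^4 du.
With ∫ u^4·(1 - u)^4 du = u^5·(70·u^4 - 315·u^3 + 540·u^2 - 420·u + 126)/630 + C, the region integral is ≈ 0.00056374 and the full one is 1/630.
Taking the ratio, P = 0.3552.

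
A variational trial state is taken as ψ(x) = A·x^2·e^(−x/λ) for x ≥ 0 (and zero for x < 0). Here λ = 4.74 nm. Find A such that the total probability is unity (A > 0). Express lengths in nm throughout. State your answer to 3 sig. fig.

A ≈ 0.0236 nm^(-5/2)

The normalization condition is ∫|ψ|² dx = 1 from 0 to ∞.
Carrying out the integral gives A² · 3·λ^5/4.
Substituting λ = 4.74 gives A² = 0.0005572, so A = 0.02361.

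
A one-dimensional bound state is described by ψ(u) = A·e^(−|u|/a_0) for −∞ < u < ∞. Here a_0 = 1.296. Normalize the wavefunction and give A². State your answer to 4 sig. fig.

A^2 ≈ 0.7716

We need A² ∫|f|² du = 1, taking the integral from −∞ to ∞.
With ∫₀^∞ u^0 e^(−αu) du = 0!/α^1, carrying out the integral gives A² · a_0.
Hence A² = 1/[a_0].
With a_0 = 1.296: A² = 0.77160 and A = 0.87841.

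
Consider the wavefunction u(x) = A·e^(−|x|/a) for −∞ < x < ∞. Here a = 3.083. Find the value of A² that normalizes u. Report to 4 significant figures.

A^2 ≈ 0.3244

Require ∫ |u|² dx = 1 over the whole domain.
With ∫₀^∞ x^0 e^(−αx) dx = 0!/α^1, ∫|u|² dx = A²·(a).
Setting this equal to 1 gives A² = 1/(a).
Substituting a = 3.083 gives A² = 0.32436, so A = 0.56953.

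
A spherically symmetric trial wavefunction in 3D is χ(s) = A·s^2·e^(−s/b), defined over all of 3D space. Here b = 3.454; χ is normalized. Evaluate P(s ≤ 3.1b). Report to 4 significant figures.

Integrate the radial probability density 4πs²|χ|² over s ≤ 3.1b.
The full normalization integral is A²·[45·π·b^7/2] = 1, fixing A².
Substituting u = s/b, A², 4π and the length scale all cancel in the ratio: P = ∫_{0}^{3.1} u^6·e^(-2·u) du / ∫_{0}^{∞} u^6·e^(-2·u) du.
With ∫ u^6·e^(-2·u) du = -(4·u^6 + 12·u^5 + 30·u^4 + 60·u^3 + 90·u^2 + 90·u + 45)·e^(-2·u)/8 + C, the region integral is ≈ 2.39505 and the full one is 45/8.
The region integral divided by the full integral gives P = 0.42579.

P ≈ 0.4258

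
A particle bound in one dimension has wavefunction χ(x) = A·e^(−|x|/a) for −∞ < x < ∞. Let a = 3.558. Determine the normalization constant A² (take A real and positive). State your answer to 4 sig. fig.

We need A² ∫|f|² dx = 1, taking the integral from −∞ to ∞.
With ∫₀^∞ x^0 e^(−αx) dx = 0!/α^1, with χ = A·e^(−|x|/a), the integral evaluates to A²·[a].
Hence A² = 1/[a].
Substituting a = 3.558 gives A² = 0.28106, so A = 0.53015.

A^2 ≈ 0.2811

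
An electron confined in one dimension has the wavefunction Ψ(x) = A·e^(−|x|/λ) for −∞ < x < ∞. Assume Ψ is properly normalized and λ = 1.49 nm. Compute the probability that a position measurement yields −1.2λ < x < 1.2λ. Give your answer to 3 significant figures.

P = ∫_{−1.2λ}^{1.2λ} |Ψ(x)|² dx.
With A² fixed by ∫|Ψ|² = 1, i.e. A² = (λ)^(−1), substitute and integrate.
By symmetry take twice the x ≥ 0 contribution in numerator and denominator; the 2's cancel. In terms of u = x/λ (A² and the length scale cancel between numerator and denominator), P = [∫_{0}^{1.2} e^(-2·u) du] / [∫_{0}^{∞} e^(-2·u) du].
With ∫ e^(-2·u) du = -e^(-2·u)/2 + C, the region integral is 1/2 - e^(-12/5)/2 and the full one is 1/2.
Taking the ratio, P = 0.9093.

P ≈ 0.909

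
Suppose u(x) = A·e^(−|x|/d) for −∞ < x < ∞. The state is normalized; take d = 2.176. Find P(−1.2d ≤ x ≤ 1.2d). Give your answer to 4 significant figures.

The probability is P = ∫ |u|² dx over [−1.2d, 1.2d].
The normalization integral ∫|u|²dx over the whole domain equals d·A², and A² cancels in the ratio.
By symmetry take twice the x ≥ 0 contribution in numerator and denominator; the 2's cancel. Let t = x/d; then A² and the length scale cancel, so P = ∫_{0}^{1.2} e^(-2·t) dt ÷ ∫_{0}^{∞} e^(-2·t) dt.
An antiderivative of e^(-2·t) is -e^(-2·t)/2; evaluating from 0 to 1.2 gives 1/2 - e^(-12/5)/2, while the full integral is 1/2.
Evaluating gives P = 0.90928.

P ≈ 0.9093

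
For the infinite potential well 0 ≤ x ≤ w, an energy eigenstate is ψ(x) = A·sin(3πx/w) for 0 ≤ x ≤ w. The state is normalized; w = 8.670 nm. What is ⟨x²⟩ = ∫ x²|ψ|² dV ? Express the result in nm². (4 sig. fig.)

⟨x^2⟩ ≈ 24.63 nm^2

The expectation value is the |ψ|²-weighted average of x^2: ∫ x^2|ψ|² dx.
Since the A² factors cancel between numerator and denominator, ⟨x²⟩ = -w^2/(18·π^2) + w^2/3.
Putting w = 8.670 gives 24.633.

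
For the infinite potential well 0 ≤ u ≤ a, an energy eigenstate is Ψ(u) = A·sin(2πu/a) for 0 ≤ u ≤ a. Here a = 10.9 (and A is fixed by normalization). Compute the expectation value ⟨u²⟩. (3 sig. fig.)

The expectation value is the |Ψ|²-weighted average of u^2: ∫ u^2|Ψ|² du.
Using sin²θ = (1 − cos 2θ)/2, evaluating both integrals, ⟨u²⟩ = -a^2/(8·π^2) + a^2/3.
With a = 10.9, ⟨u^2⟩ = 38.10.

⟨u^2⟩ ≈ 38.1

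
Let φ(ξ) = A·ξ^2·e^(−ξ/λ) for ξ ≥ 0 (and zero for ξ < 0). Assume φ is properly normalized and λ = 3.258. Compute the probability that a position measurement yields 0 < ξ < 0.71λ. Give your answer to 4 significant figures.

P = ∫_{0}^{0.71λ} |φ(ξ)|² dξ.
With A² fixed by ∫|φ|² = 1, i.e. A² = (3·λ^5/4)^(−1), substitute and integrate.
Substituting u = ξ/λ, A² and the length scale cancel in the ratio: P = ∫_{0}^{0.71} u^4·e^(-2·u) du / ∫_{0}^{∞} u^4·e^(-2·u) du.
Using ∫ u^4·e^(-2·u) du = -(u^4/2 + u^3 + 3·u^2/2 + 3·u/2 + 3/4)·e^(-2·u), the numerator is ≈ 0.0112931 and the denominator is 3/4.
Evaluating gives P = 0.015057.

P ≈ 0.01506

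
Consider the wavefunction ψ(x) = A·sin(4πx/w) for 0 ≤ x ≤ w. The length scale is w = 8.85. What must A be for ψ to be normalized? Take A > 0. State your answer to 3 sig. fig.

A ≈ 0.475

Normalization requires ∫|ψ|² dx = 1, integrated from 0 to w.
Using sin²θ = (1 − cos 2θ)/2, carrying out the integral gives A² · w/2.
So A² = (w/2)^(−1).
Substituting w = 8.85 gives A² = 0.2260, so A = 0.4754.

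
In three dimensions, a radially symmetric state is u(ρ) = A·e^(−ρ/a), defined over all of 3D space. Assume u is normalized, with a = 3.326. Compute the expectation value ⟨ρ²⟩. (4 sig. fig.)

By definition ⟨ρ²⟩ = ∫ ρ^2 |u(ρ)|² 4πρ² dρ.
Since the A² factors cancel between numerator and denominator, ⟨ρ²⟩ = 3·a^2.
Putting a = 3.326 gives 33.187.

⟨ρ^2⟩ ≈ 33.19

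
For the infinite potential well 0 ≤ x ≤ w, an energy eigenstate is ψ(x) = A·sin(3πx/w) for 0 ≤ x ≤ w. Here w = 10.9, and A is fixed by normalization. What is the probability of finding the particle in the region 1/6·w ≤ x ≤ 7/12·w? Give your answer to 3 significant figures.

P ≈ 0.470

|ψ|² is the probability density, so P = ∫_{1/6·w}^{7/12·w} |ψ|² dx.
Since A² = 1/(w/2), this is the region integral divided by the full normalization integral.
Let u = x/w; then A² and the length scale cancel, so P = ∫_{1/6}^{7/12} sin(3·π·u)^2 du ÷ ∫_{0}^{1} sin(3·π·u)^2 du.
With ∫ sin(3·π·u)^2 du = u/2 - sin(6·π·u)/(12·π) + C, the region integral is 1/(12·π) + 5/24 and the full one is 1/2.
Evaluating gives P = (2 + 5·π)/(12·π).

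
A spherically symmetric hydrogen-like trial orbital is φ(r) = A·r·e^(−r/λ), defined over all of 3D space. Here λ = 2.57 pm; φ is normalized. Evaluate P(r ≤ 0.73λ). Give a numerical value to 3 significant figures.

With dV = 4πr²dr, the probability is ∫|φ|² dV over r ≤ 0.73λ.
A² is fixed by ∫₀^∞ 4πr²|φ|² dr = 1, i.e. A² = (3·π·λ^5)^(−1).
In terms of u = r/λ (A², 4π and the length scale all cancel between numerator and denominator), P = [∫_{0}^{0.73} u^4·e^(-2·u) du] / [∫_{0}^{∞} u^4·e^(-2·u) du].
With ∫ u^4·e^(-2·u) du = -(u^4/2 + u^3 + 3·u^2/2 + 3·u/2 + 3/4)·e^(-2·u) + C, the region integral is ≈ 0.012567 and the full one is 3/4.
This evaluates to P = 0.01676.

P ≈ 0.0168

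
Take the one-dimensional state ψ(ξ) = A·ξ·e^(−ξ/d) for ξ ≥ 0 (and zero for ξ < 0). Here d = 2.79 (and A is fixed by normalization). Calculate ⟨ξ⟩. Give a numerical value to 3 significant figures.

By definition ⟨ξ⟩ = ∫ ξ |ψ(ξ)|² dξ.
Using ∫₀^∞ ξⁿ e^(−αξ) dξ = n!/αⁿ⁺¹, evaluating both integrals, ⟨ξ⟩ = 3·d/2.
Putting d = 2.79 gives 4.185.

⟨ξ⟩ ≈ 4.19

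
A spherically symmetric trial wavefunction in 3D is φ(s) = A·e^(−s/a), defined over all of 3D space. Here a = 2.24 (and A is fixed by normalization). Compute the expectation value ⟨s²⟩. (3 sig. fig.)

⟨s^2⟩ ≈ 15.1

⟨s²⟩ = ∫ s^2 |φ|² 4πs² ds over the full domain.
Using ∫₀^∞ sⁿ e^(−αs) ds = n!/αⁿ⁺¹, evaluating both integrals, ⟨s²⟩ = 3·a^2.
With a = 2.24, ⟨s^2⟩ = 15.05.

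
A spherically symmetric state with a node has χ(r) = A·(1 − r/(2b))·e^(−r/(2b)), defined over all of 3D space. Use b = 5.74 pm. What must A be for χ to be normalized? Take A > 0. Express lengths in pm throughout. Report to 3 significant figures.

The normalization condition is ∫|χ|² 4πr² dr = 1 from 0 to ∞.
With χ = A·(1 − r/(2b))·e^(−r/(2b)), the integral evaluates to A²·[8·π·b^3].
Hence A² = 1/[8·π·b^3].
Plugging in b = 5.74 yields A = 0.01450.

A ≈ 0.0145 pm^(-3/2)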